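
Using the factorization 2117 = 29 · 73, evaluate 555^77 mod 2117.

Mod 29: 555 ≡ 4; by Fermat, exponent reduces to 77 mod 28 = 21; 4^21 ≡ 28 (mod 29).
Mod 73: 555 ≡ 44; by Fermat, exponent reduces to 77 mod 72 = 5; 44^5 ≡ 26 (mod 73).
Combine by CRT: x ≡ 28 (mod 29), x ≡ 26 (mod 73) ⇒ x ≡ 318 (mod 2117).

318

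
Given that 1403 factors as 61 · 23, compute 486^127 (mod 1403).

177

Mod 61: 486 ≡ 59; by Fermat, exponent reduces to 127 mod 60 = 7; 59^7 ≡ 55 (mod 61).
Mod 23: 486 ≡ 3; by Fermat, exponent reduces to 127 mod 22 = 17; 3^17 ≡ 16 (mod 23).
Combine by CRT: x ≡ 55 (mod 61), x ≡ 16 (mod 23) ⇒ x ≡ 177 (mod 1403).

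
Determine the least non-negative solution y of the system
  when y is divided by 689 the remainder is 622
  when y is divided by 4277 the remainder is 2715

gcd(689, 4277) = 13 and 13 | (2715 − 622), so the pair is consistent; merging gives y ≡ 208011 (mod 226681), where 226681 = lcm(689, 4277).
The solution is unique modulo lcm(689, 4277) = 226681.

208011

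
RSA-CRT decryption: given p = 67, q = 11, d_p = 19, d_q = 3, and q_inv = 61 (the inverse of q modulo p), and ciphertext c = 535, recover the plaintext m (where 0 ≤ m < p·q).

200

m₁ = c^(d_p) mod p: c ≡ 66 (mod 67), and 66^19 mod 67 = 66.
m₂ = c^(d_q) mod q: c ≡ 7 (mod 11), and 7^3 mod 11 = 2.
h = q_inv·(m₁ − m₂) mod p = 61·(66 − 2) mod 67 = 18.
m = m₂ + h·q = 2 + 18·11 = 200.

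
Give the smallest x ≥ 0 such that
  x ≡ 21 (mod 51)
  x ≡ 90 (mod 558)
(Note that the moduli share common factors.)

gcd(51, 558) = 3 and 3 | (90 − 21), so the pair is consistent; merging gives x ≡ 3438 (mod 9486), where 9486 = lcm(51, 558).
The solution is unique modulo lcm(51, 558) = 9486.

3438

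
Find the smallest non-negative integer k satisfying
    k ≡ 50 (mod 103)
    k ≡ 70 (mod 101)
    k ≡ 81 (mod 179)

Combine the congruences pairwise.
From k ≡ 50 (mod 103) write k = 50 + 103t. Substituting into k ≡ 70 (mod 101) gives 103t ≡ 20 (mod 101), and since 2⁻¹ ≡ 51 (mod 101), t ≡ 10. Hence k ≡ 50 + 103·10 = 1080 (mod 10403).
From k ≡ 1080 (mod 10403) write k = 1080 + 10403t. Substituting into k ≡ 81 (mod 179) gives 10403t ≡ 75 (mod 179), and since 21⁻¹ ≡ 162 (mod 179), t ≡ 157. Hence k ≡ 1080 + 10403·157 = 1634351 (mod 1862137).

1634351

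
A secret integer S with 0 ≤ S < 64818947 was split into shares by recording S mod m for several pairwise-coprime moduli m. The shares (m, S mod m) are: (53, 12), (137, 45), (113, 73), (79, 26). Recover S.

29323799

Combine the congruences pairwise.
From S ≡ 12 (mod 53) write S = 12 + 53t. Substituting into S ≡ 45 (mod 137) gives 53t ≡ 33 (mod 137), and since 53⁻¹ ≡ 106 (mod 137), t ≡ 73. Hence S ≡ 12 + 53·73 = 3881 (mod 7261).
From S ≡ 3881 (mod 7261) write S = 3881 + 7261t. Substituting into S ≡ 73 (mod 113) gives 7261t ≡ 34 (mod 113), and since 29⁻¹ ≡ 39 (mod 113), t ≡ 83. Hence S ≡ 3881 + 7261·83 = 606544 (mod 820493).
From S ≡ 606544 (mod 820493) write S = 606544 + 820493t. Substituting into S ≡ 26 (mod 79) gives 820493t ≡ 44 (mod 79), and since 78⁻¹ ≡ 78 (mod 79), t ≡ 35. Hence S ≡ 606544 + 820493·35 = 29323799 (mod 64818947).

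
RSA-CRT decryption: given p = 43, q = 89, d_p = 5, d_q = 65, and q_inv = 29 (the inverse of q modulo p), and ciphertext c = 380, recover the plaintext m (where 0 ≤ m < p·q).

m₁ = c^(d_p) mod p: c ≡ 36 (mod 43), and 36^5 mod 43 = 6.
m₂ = c^(d_q) mod q: c ≡ 24 (mod 89), and 24^65 mod 89 = 6.
h = q_inv·(m₁ − m₂) mod p = 29·(6 − 6) mod 43 = 0.
m = m₂ + h·q = 6 + 0·89 = 6.

6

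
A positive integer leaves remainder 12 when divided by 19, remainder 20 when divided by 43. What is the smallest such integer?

278

Combine the congruences pairwise.
From N ≡ 12 (mod 19) write N = 12 + 19t. Substituting into N ≡ 20 (mod 43) gives 19t ≡ 8 (mod 43), and since 19⁻¹ ≡ 34 (mod 43), t ≡ 14. Hence N ≡ 12 + 19·14 = 278 (mod 817).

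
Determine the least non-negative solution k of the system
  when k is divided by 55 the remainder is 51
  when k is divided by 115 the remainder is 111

Combine the congruences pairwise.
gcd(55, 115) = 5 and 5 | (111 − 51), so the pair is consistent; merging gives k ≡ 1261 (mod 1265), where 1265 = lcm(55, 115).
The solution is unique modulo lcm(55, 115) = 1265.

1261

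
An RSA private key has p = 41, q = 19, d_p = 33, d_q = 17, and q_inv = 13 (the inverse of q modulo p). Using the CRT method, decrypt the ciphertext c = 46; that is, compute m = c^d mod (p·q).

m₁ = c^(d_p) mod p: c ≡ 5 (mod 41), and 5^33 mod 41 = 39.
m₂ = c^(d_q) mod q: c ≡ 8 (mod 19), and 8^17 mod 19 = 12.
h = q_inv·(m₁ − m₂) mod p = 13·(39 − 12) mod 41 = 23.
m = m₂ + h·q = 12 + 23·19 = 449.

449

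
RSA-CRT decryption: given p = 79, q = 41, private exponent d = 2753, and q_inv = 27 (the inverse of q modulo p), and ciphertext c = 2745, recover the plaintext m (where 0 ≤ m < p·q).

582

d_p = d mod (p−1) = 2753 mod 78 = 23; d_q = d mod (q−1) = 33.
m₁ = c^(d_p) mod p: c ≡ 59 (mod 79), and 59^23 mod 79 = 29.
m₂ = c^(d_q) mod q: c ≡ 39 (mod 41), and 39^33 mod 41 = 8.
h = q_inv·(m₁ − m₂) mod p = 27·(29 − 8) mod 79 = 14.
m = m₂ + h·q = 8 + 14·41 = 582.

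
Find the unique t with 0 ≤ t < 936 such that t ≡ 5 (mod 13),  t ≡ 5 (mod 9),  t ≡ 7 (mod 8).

239

The moduli are pairwise coprime; N = 13·9·8 = 936.
N/13 = 72; 72 ≡ 7 (mod 13); 7·2 ≡ 1, so inverse 2.
N/9 = 104; 104 ≡ 5 (mod 9); 5·2 ≡ 1, so inverse 2.
N/8 = 117; 117 ≡ 5 (mod 8); 5·5 ≡ 1, so inverse 5.
t ≡ 5·72·2 + 5·104·2 + 7·117·5 = 5855.
5855 mod 936 = 239.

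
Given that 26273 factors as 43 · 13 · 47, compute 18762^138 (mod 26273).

Mod 43: 18762 ≡ 14; by Fermat, exponent reduces to 138 mod 42 = 12; 14^12 ≡ 11 (mod 43).
Mod 13: 18762 ≡ 3; by Fermat, exponent reduces to 138 mod 12 = 6; 3^6 ≡ 1 (mod 13).
Mod 47: 18762 ≡ 9; since 46 | 138, by Fermat 9^138 ≡ 1 (mod 47).
Combine by CRT: x ≡ 11 (mod 43), x ≡ 1 (mod 13), x ≡ 1 (mod 47) ⇒ x ≡ 15276 (mod 26273).

15276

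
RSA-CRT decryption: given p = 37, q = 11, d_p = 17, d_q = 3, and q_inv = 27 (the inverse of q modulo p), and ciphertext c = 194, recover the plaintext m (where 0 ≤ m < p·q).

255

m₁ = c^(d_p) mod p: c ≡ 9 (mod 37), and 9^17 mod 37 = 33.
m₂ = c^(d_q) mod q: c ≡ 7 (mod 11), and 7^3 mod 11 = 2.
h = q_inv·(m₁ − m₂) mod p = 27·(33 − 2) mod 37 = 23.
m = m₂ + h·q = 2 + 23·11 = 255.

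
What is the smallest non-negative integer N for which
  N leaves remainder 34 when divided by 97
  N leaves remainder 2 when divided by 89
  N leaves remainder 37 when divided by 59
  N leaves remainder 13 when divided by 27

From N ≡ 34 (mod 97) write N = 34 + 97t. Substituting into N ≡ 2 (mod 89) gives 97t ≡ 57 (mod 89), and since 8⁻¹ ≡ 78 (mod 89), t ≡ 85. Hence N ≡ 34 + 97·85 = 8279 (mod 8633).
From N ≡ 8279 (mod 8633) write N = 8279 + 8633t. Substituting into N ≡ 37 (mod 59) gives 8633t ≡ 18 (mod 59), and since 19⁻¹ ≡ 28 (mod 59), t ≡ 32. Hence N ≡ 8279 + 8633·32 = 284535 (mod 509347).
From N ≡ 284535 (mod 509347) write N = 284535 + 509347t. Substituting into N ≡ 13 (mod 27) gives 509347t ≡ 4 (mod 27), and since 19⁻¹ ≡ 10 (mod 27), t ≡ 13. Hence N ≡ 284535 + 509347·13 = 6906046 (mod 13752369).

6906046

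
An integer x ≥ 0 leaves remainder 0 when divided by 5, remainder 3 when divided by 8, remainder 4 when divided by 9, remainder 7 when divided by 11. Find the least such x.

The moduli are pairwise coprime; N = 5·8·9·11 = 3960.
N/5 = 792; 792 ≡ 2 (mod 5); 2·3 ≡ 1, so inverse 3.
N/8 = 495; 495 ≡ 7 (mod 8); 7·7 ≡ 1, so inverse 7.
N/9 = 440; 440 ≡ 8 (mod 9); 8·8 ≡ 1, so inverse 8.
N/11 = 360; 360 ≡ 8 (mod 11); 8·7 ≡ 1, so inverse 7.
x ≡ 0·792·3 + 3·495·7 + 4·440·8 + 7·360·7 = 42115.
42115 mod 3960 = 2515.

2515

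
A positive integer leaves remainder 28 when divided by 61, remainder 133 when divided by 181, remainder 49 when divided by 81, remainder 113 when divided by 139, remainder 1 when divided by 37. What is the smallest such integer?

1017233527

The moduli are pairwise coprime; N = 61·181·81·139·37 = 4599492903.
N/61 = 75401523; 75401523 ≡ 33 (mod 61); 33·37 ≡ 1, so inverse 37.
N/181 = 25411563; 25411563 ≡ 68 (mod 181); 68·8 ≡ 1, so inverse 8.
N/81 = 56783863; 56783863 ≡ 28 (mod 81); 28·55 ≡ 1, so inverse 55.
N/139 = 33089877; 33089877 ≡ 93 (mod 139); 93·3 ≡ 1, so inverse 3.
N/37 = 124310619; 124310619 ≡ 17 (mod 37); 17·24 ≡ 1, so inverse 24.
t ≡ 28·75401523·37 + 133·25411563·8 + 49·56783863·55 + 113·33089877·3 + 1·124310619·24 = 272387314804.
272387314804 mod 4599492903 = 1017233527.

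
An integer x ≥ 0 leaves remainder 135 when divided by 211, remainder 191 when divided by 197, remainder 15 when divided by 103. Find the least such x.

1081721

From x ≡ 135 (mod 211) write x = 135 + 211t. Substituting into x ≡ 191 (mod 197) gives 211t ≡ 56 (mod 197), and since 14⁻¹ ≡ 183 (mod 197), t ≡ 4. Hence x ≡ 135 + 211·4 = 979 (mod 41567).
From x ≡ 979 (mod 41567) write x = 979 + 41567t. Substituting into x ≡ 15 (mod 103) gives 41567t ≡ 66 (mod 103), and since 58⁻¹ ≡ 16 (mod 103), t ≡ 26. Hence x ≡ 979 + 41567·26 = 1081721 (mod 4281401).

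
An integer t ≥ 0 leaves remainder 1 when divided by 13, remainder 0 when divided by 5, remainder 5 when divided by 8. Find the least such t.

From t ≡ 1 (mod 13) write t = 1 + 13s. Substituting into t ≡ 0 (mod 5) gives 13s ≡ 4 (mod 5), and since 3⁻¹ ≡ 2 (mod 5), s ≡ 3. Hence t ≡ 1 + 13·3 = 40 (mod 65).
From t ≡ 40 (mod 65) write t = 40 + 65s. Substituting into t ≡ 5 (mod 8) gives 65s ≡ 5 (mod 8), and since 1⁻¹ ≡ 1 (mod 8), s ≡ 5. Hence t ≡ 40 + 65·5 = 365 (mod 520).

365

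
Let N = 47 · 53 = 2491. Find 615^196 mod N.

Mod 47: 615 ≡ 4; by Fermat, exponent reduces to 196 mod 46 = 12; 4^12 ≡ 2 (mod 47).
Mod 53: 615 ≡ 32; by Fermat, exponent reduces to 196 mod 52 = 40; 32^40 ≡ 47 (mod 53).
Combine by CRT: x ≡ 2 (mod 47), x ≡ 47 (mod 53) ⇒ x ≡ 895 (mod 2491).

895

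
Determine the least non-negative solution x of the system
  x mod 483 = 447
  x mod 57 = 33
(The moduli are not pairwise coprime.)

gcd(483, 57) = 3 and 3 | (33 − 447), so the pair is consistent; merging gives x ≡ 5277 (mod 9177), where 9177 = lcm(483, 57).
The solution is unique modulo lcm(483, 57) = 9177.

5277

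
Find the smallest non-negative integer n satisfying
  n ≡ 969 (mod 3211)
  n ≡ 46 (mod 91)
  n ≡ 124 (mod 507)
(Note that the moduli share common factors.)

33079

Combine the congruences pairwise.
gcd(3211, 91) = 13 and 13 | (46 − 969), so the pair is consistent; merging gives n ≡ 10602 (mod 22477), where 22477 = lcm(3211, 91).
gcd(22477, 507) = 169 and 169 | (124 − 10602), so the pair is consistent; merging gives n ≡ 33079 (mod 67431), where 67431 = lcm(22477, 507).
The solution is unique modulo lcm(3211, 91, 507) = 67431.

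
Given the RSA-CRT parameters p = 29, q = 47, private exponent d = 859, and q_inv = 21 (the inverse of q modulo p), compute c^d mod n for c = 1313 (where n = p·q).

d_p = d mod (p−1) = 859 mod 28 = 19; d_q = d mod (q−1) = 31.
m₁ = c^(d_p) mod p: c ≡ 8 (mod 29), and 8^19 mod 29 = 2.
m₂ = c^(d_q) mod q: c ≡ 44 (mod 47), and 44^31 mod 47 = 19.
h = q_inv·(m₁ − m₂) mod p = 21·(2 − 19) mod 29 = 20.
m = m₂ + h·q = 19 + 20·47 = 959.

959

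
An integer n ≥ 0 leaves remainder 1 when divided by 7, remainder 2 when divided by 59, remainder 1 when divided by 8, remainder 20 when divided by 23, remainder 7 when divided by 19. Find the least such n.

The moduli are pairwise coprime; M = 7·59·8·23·19 = 1443848.
M/7 = 206264; 206264 ≡ 2 (mod 7); 2·4 ≡ 1, so inverse 4.
M/59 = 24472; 24472 ≡ 46 (mod 59); 46·9 ≡ 1, so inverse 9.
M/8 = 180481; 180481 ≡ 1 (mod 8), inverse 1.
M/23 = 62776; 62776 ≡ 9 (mod 23); 9·18 ≡ 1, so inverse 18.
M/19 = 75992; 75992 ≡ 11 (mod 19); 11·7 ≡ 1, so inverse 7.
n ≡ 1·206264·4 + 2·24472·9 + 1·180481·1 + 20·62776·18 + 7·75992·7 = 27769001.
27769001 mod 1443848 = 335889.

335889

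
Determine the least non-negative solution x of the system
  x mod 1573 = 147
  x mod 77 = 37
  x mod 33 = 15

Combine the congruences pairwise.
gcd(1573, 77) = 11 and 11 | (37 − 147), so the pair is consistent; merging gives x ≡ 9585 (mod 11011), where 11011 = lcm(1573, 77).
gcd(11011, 33) = 11 and 11 | (15 − 9585), so the pair is consistent; merging gives x ≡ 9585 (mod 33033), where 33033 = lcm(11011, 33).
The solution is unique modulo lcm(1573, 77, 33) = 33033.

9585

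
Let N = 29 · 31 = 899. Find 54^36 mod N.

Mod 29: 54 ≡ 25; by Fermat, exponent reduces to 36 mod 28 = 8; 25^8 ≡ 25 (mod 29).
Mod 31: 54 ≡ 23; by Fermat, exponent reduces to 36 mod 30 = 6; 23^6 ≡ 8 (mod 31).
Combine by CRT: x ≡ 25 (mod 29), x ≡ 8 (mod 31) ⇒ x ≡ 721 (mod 899).

721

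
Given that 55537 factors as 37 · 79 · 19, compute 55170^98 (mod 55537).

25172

Mod 37: 55170 ≡ 3; by Fermat, exponent reduces to 98 mod 36 = 26; 3^26 ≡ 12 (mod 37).
Mod 79: 55170 ≡ 28; by Fermat, exponent reduces to 98 mod 78 = 20; 28^20 ≡ 50 (mod 79).
Mod 19: 55170 ≡ 13; by Fermat, exponent reduces to 98 mod 18 = 8; 13^8 ≡ 16 (mod 19).
Combine by CRT: x ≡ 12 (mod 37), x ≡ 50 (mod 79), x ≡ 16 (mod 19) ⇒ x ≡ 25172 (mod 55537).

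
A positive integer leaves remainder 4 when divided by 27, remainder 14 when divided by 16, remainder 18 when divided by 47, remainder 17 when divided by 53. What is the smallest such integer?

The moduli are pairwise coprime; N = 27·16·47·53 = 1076112.
N/27 = 39856; 39856 ≡ 4 (mod 27); 4·7 ≡ 1, so inverse 7.
N/16 = 67257; 67257 ≡ 9 (mod 16); 9·9 ≡ 1, so inverse 9.
N/47 = 22896; 22896 ≡ 7 (mod 47); 7·27 ≡ 1, so inverse 27.
N/53 = 20304; 20304 ≡ 5 (mod 53); 5·32 ≡ 1, so inverse 32.
t ≡ 4·39856·7 + 14·67257·9 + 18·22896·27 + 17·20304·32 = 31763182.
31763182 mod 1076112 = 555934.

555934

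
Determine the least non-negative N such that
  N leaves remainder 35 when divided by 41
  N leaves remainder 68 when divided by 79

From N ≡ 35 (mod 41) write N = 35 + 41t. Substituting into N ≡ 68 (mod 79) gives 41t ≡ 33 (mod 79), and since 41⁻¹ ≡ 27 (mod 79), t ≡ 22. Hence N ≡ 35 + 41·22 = 937 (mod 3239).

937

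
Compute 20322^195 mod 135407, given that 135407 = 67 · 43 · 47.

94479

Mod 67: 20322 ≡ 21; by Fermat, exponent reduces to 195 mod 66 = 63; 21^63 ≡ 9 (mod 67).
Mod 43: 20322 ≡ 26; by Fermat, exponent reduces to 195 mod 42 = 27; 26^27 ≡ 8 (mod 43).
Mod 47: 20322 ≡ 18; by Fermat, exponent reduces to 195 mod 46 = 11; 18^11 ≡ 9 (mod 47).
Combine by CRT: x ≡ 9 (mod 67), x ≡ 8 (mod 43), x ≡ 9 (mod 47) ⇒ x ≡ 94479 (mod 135407).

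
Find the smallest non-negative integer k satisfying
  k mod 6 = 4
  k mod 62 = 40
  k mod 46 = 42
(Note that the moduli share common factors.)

gcd(6, 62) = 2 and 2 | (40 − 4), so the pair is consistent; merging gives k ≡ 40 (mod 186), where 186 = lcm(6, 62).
gcd(186, 46) = 2 and 2 | (42 − 40), so the pair is consistent; merging gives k ≡ 226 (mod 4278), where 4278 = lcm(186, 46).
The solution is unique modulo lcm(6, 62, 46) = 4278.

226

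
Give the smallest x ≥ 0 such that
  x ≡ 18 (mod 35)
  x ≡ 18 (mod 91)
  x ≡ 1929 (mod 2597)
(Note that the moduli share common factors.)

gcd(35, 91) = 7 and 7 | (18 − 18), so the pair is consistent; merging gives x ≡ 18 (mod 455), where 455 = lcm(35, 91).
gcd(455, 2597) = 7 and 7 | (1929 − 18), so the pair is consistent; merging gives x ≡ 136973 (mod 168805), where 168805 = lcm(455, 2597).
The solution is unique modulo lcm(35, 91, 2597) = 168805.

136973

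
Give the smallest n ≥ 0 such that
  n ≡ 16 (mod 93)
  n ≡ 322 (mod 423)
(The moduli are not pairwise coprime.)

10897

Combine the congruences pairwise.
gcd(93, 423) = 3 and 3 | (322 − 16), so the pair is consistent; merging gives n ≡ 10897 (mod 13113), where 13113 = lcm(93, 423).
The solution is unique modulo lcm(93, 423) = 13113.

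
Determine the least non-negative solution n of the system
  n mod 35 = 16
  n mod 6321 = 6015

Combine the congruences pairwise.
gcd(35, 6321) = 7 and 7 | (6015 − 16), so the pair is consistent; merging gives n ≡ 12336 (mod 31605), where 31605 = lcm(35, 6321).
The solution is unique modulo lcm(35, 6321) = 31605.

12336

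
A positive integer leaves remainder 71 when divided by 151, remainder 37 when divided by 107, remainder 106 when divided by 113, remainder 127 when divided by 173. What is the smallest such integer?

28442884

From x ≡ 71 (mod 151) write x = 71 + 151t. Substituting into x ≡ 37 (mod 107) gives 151t ≡ 73 (mod 107), and since 44⁻¹ ≡ 90 (mod 107), t ≡ 43. Hence x ≡ 71 + 151·43 = 6564 (mod 16157).
From x ≡ 6564 (mod 16157) write x = 6564 + 16157t. Substituting into x ≡ 106 (mod 113) gives 16157t ≡ 96 (mod 113), and since 111⁻¹ ≡ 56 (mod 113), t ≡ 65. Hence x ≡ 6564 + 16157·65 = 1056769 (mod 1825741).
From x ≡ 1056769 (mod 1825741) write x = 1056769 + 1825741t. Substituting into x ≡ 127 (mod 173) gives 1825741t ≡ 42 (mod 173), and since 72⁻¹ ≡ 161 (mod 173), t ≡ 15. Hence x ≡ 1056769 + 1825741·15 = 28442884 (mod 315853193).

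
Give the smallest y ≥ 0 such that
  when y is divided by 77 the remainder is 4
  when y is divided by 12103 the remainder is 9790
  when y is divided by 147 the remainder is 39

70305

Combine the congruences pairwise.
gcd(77, 12103) = 7 and 7 | (9790 − 4), so the pair is consistent; merging gives y ≡ 70305 (mod 133133), where 133133 = lcm(77, 12103).
gcd(133133, 147) = 49 and 49 | (39 − 70305), so the pair is consistent; merging gives y ≡ 70305 (mod 399399), where 399399 = lcm(133133, 147).
The solution is unique modulo lcm(77, 12103, 147) = 399399.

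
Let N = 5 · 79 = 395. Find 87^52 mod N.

1

Mod 5: 87 ≡ 2; since 4 | 52, by Fermat 2^52 ≡ 1 (mod 5).
Mod 79: 87 ≡ 8; 8^52 ≡ 1 (mod 79).
Combine by CRT: x ≡ 1 (mod 5), x ≡ 1 (mod 79) ⇒ x ≡ 1 (mod 395).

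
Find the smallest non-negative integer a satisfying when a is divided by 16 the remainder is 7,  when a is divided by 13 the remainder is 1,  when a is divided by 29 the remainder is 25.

2055

The moduli are pairwise coprime; N = 16·13·29 = 6032.
N/16 = 377; 377 ≡ 9 (mod 16); 9·9 ≡ 1, so inverse 9.
N/13 = 464; 464 ≡ 9 (mod 13); 9·3 ≡ 1, so inverse 3.
N/29 = 208; 208 ≡ 5 (mod 29); 5·6 ≡ 1, so inverse 6.
a ≡ 7·377·9 + 1·464·3 + 25·208·6 = 56343.
56343 mod 6032 = 2055.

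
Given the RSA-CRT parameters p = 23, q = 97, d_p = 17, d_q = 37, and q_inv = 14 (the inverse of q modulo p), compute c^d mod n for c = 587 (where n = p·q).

929

m₁ = c^(d_p) mod p: c ≡ 12 (mod 23), and 12^17 mod 23 = 9.
m₂ = c^(d_q) mod q: c ≡ 5 (mod 97), and 5^37 mod 97 = 56.
h = q_inv·(m₁ − m₂) mod p = 14·(9 − 56) mod 23 = 9.
m = m₂ + h·q = 56 + 9·97 = 929.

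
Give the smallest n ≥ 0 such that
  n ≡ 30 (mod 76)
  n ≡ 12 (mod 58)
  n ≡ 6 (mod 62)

Combine the congruences pairwise.
gcd(76, 58) = 2 and 2 | (12 − 30), so the pair is consistent; merging gives n ≡ 2158 (mod 2204), where 2204 = lcm(76, 58).
gcd(2204, 62) = 2 and 2 | (6 − 2158), so the pair is consistent; merging gives n ≡ 15382 (mod 68324), where 68324 = lcm(2204, 62).
The solution is unique modulo lcm(76, 58, 62) = 68324.

15382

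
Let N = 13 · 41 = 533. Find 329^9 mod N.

493

Mod 13: 329 ≡ 4; 4^9 ≡ 12 (mod 13).
Mod 41: 329 ≡ 1; 1^9 ≡ 1 (mod 41).
Combine by CRT: x ≡ 12 (mod 13), x ≡ 1 (mod 41) ⇒ x ≡ 493 (mod 533).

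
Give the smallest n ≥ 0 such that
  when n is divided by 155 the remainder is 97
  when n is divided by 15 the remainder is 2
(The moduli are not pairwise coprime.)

gcd(155, 15) = 5 and 5 | (2 − 97), so the pair is consistent; merging gives n ≡ 407 (mod 465), where 465 = lcm(155, 15).
The solution is unique modulo lcm(155, 15) = 465.

407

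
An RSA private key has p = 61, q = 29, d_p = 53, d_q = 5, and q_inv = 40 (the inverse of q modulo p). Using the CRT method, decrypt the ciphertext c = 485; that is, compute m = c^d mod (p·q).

m₁ = c^(d_p) mod p: c ≡ 58 (mod 61), and 58^53 mod 61 = 34.
m₂ = c^(d_q) mod q: c ≡ 21 (mod 29), and 21^5 mod 29 = 2.
h = q_inv·(m₁ − m₂) mod p = 40·(34 − 2) mod 61 = 60.
m = m₂ + h·q = 2 + 60·29 = 1742.

1742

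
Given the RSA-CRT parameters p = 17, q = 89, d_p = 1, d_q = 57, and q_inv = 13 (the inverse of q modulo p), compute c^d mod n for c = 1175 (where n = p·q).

1226

m₁ = c^(d_p) mod p: c ≡ 2 (mod 17), and 2^1 mod 17 = 2.
m₂ = c^(d_q) mod q: c ≡ 18 (mod 89), and 18^57 mod 89 = 69.
h = q_inv·(m₁ − m₂) mod p = 13·(2 − 69) mod 17 = 13.
m = m₂ + h·q = 69 + 13·89 = 1226.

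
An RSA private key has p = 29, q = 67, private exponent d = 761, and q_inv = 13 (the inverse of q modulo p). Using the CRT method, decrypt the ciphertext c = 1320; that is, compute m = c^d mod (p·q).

d_p = d mod (p−1) = 761 mod 28 = 5; d_q = d mod (q−1) = 35.
m₁ = c^(d_p) mod p: c ≡ 15 (mod 29), and 15^5 mod 29 = 10.
m₂ = c^(d_q) mod q: c ≡ 47 (mod 67), and 47^35 mod 67 = 65.
h = q_inv·(m₁ − m₂) mod p = 13·(10 − 65) mod 29 = 10.
m = m₂ + h·q = 65 + 10·67 = 735.

735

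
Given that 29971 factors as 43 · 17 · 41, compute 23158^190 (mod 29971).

3722

Mod 43: 23158 ≡ 24; by Fermat, exponent reduces to 190 mod 42 = 22; 24^22 ≡ 24 (mod 43).
Mod 17: 23158 ≡ 4; by Fermat, exponent reduces to 190 mod 16 = 14; 4^14 ≡ 16 (mod 17).
Mod 41: 23158 ≡ 34; by Fermat, exponent reduces to 190 mod 40 = 30; 34^30 ≡ 32 (mod 41).
Combine by CRT: x ≡ 24 (mod 43), x ≡ 16 (mod 17), x ≡ 32 (mod 41) ⇒ x ≡ 3722 (mod 29971).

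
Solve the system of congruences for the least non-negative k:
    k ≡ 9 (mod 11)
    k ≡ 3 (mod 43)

218

Combine the congruences pairwise.
From k ≡ 9 (mod 11) write k = 9 + 11t. Substituting into k ≡ 3 (mod 43) gives 11t ≡ 37 (mod 43), and since 11⁻¹ ≡ 4 (mod 43), t ≡ 19. Hence k ≡ 9 + 11·19 = 218 (mod 473).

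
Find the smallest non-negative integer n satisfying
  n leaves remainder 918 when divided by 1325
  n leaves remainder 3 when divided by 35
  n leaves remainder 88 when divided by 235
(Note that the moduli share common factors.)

197018

gcd(1325, 35) = 5 and 5 | (3 − 918), so the pair is consistent; merging gives n ≡ 2243 (mod 9275), where 9275 = lcm(1325, 35).
gcd(9275, 235) = 5 and 5 | (88 − 2243), so the pair is consistent; merging gives n ≡ 197018 (mod 435925), where 435925 = lcm(9275, 235).
The solution is unique modulo lcm(1325, 35, 235) = 435925.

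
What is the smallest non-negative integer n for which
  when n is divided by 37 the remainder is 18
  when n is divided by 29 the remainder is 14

536

From n ≡ 18 (mod 37) write n = 18 + 37t. Substituting into n ≡ 14 (mod 29) gives 37t ≡ 25 (mod 29), and since 8⁻¹ ≡ 11 (mod 29), t ≡ 14. Hence n ≡ 18 + 37·14 = 536 (mod 1073).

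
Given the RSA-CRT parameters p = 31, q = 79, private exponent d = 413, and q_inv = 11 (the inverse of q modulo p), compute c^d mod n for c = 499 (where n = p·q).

d_p = d mod (p−1) = 413 mod 30 = 23; d_q = d mod (q−1) = 23.
m₁ = c^(d_p) mod p: c ≡ 3 (mod 31), and 3^23 mod 31 = 11.
m₂ = c^(d_q) mod q: c ≡ 25 (mod 79), and 25^23 mod 79 = 73.
h = q_inv·(m₁ − m₂) mod p = 11·(11 − 73) mod 31 = 0.
m = m₂ + h·q = 73 + 0·79 = 73.

73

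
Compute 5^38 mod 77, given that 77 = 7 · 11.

4

Mod 7: 5 ≡ 5; by Fermat, exponent reduces to 38 mod 6 = 2; 5^2 ≡ 4 (mod 7).
Mod 11: 5 ≡ 5; by Fermat, exponent reduces to 38 mod 10 = 8; 5^8 ≡ 4 (mod 11).
Combine by CRT: x ≡ 4 (mod 7), x ≡ 4 (mod 11) ⇒ x ≡ 4 (mod 77).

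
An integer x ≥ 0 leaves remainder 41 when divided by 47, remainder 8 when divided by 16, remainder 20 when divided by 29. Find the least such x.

3848

The moduli are pairwise coprime; N = 47·16·29 = 21808.
N/47 = 464; 464 ≡ 41 (mod 47); 41·39 ≡ 1, so inverse 39.
N/16 = 1363; 1363 ≡ 3 (mod 16); 3·11 ≡ 1, so inverse 11.
N/29 = 752; 752 ≡ 27 (mod 29); 27·14 ≡ 1, so inverse 14.
x ≡ 41·464·39 + 8·1363·11 + 20·752·14 = 1072440.
1072440 mod 21808 = 3848.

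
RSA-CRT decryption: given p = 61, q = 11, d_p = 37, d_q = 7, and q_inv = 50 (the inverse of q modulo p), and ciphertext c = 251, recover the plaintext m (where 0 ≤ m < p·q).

m₁ = c^(d_p) mod p: c ≡ 7 (mod 61), and 7^37 mod 61 = 18.
m₂ = c^(d_q) mod q: c ≡ 9 (mod 11), and 9^7 mod 11 = 4.
h = q_inv·(m₁ − m₂) mod p = 50·(18 − 4) mod 61 = 29.
m = m₂ + h·q = 4 + 29·11 = 323.

323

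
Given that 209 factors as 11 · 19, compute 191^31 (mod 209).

191

Mod 11: 191 ≡ 4; by Fermat, exponent reduces to 31 mod 10 = 1; 4^1 ≡ 4 (mod 11).
Mod 19: 191 ≡ 1; by Fermat, exponent reduces to 31 mod 18 = 13; 1^13 ≡ 1 (mod 19).
Combine by CRT: x ≡ 4 (mod 11), x ≡ 1 (mod 19) ⇒ x ≡ 191 (mod 209).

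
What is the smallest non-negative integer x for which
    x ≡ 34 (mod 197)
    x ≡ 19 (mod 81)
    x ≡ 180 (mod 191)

2199736

The moduli are pairwise coprime; N = 197·81·191 = 3047787.
N/197 = 15471; 15471 ≡ 105 (mod 197); 105·182 ≡ 1, so inverse 182.
N/81 = 37627; 37627 ≡ 43 (mod 81); 43·49 ≡ 1, so inverse 49.
N/191 = 15957; 15957 ≡ 104 (mod 191); 104·90 ≡ 1, so inverse 90.
x ≡ 34·15471·182 + 19·37627·49 + 180·15957·90 = 389268685.
389268685 mod 3047787 = 2199736.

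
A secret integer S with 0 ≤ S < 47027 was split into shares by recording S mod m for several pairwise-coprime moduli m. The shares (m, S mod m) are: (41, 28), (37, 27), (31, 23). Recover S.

The moduli are pairwise coprime; N = 41·37·31 = 47027.
N/41 = 1147; 1147 ≡ 40 (mod 41); 40·40 ≡ 1, so inverse 40.
N/37 = 1271; 1271 ≡ 13 (mod 37); 13·20 ≡ 1, so inverse 20.
N/31 = 1517; 1517 ≡ 29 (mod 31); 29·15 ≡ 1, so inverse 15.
S ≡ 28·1147·40 + 27·1271·20 + 23·1517·15 = 2494345.
2494345 mod 47027 = 1914.

1914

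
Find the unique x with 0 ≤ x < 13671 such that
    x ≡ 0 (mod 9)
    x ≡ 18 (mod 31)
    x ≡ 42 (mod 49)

The moduli are pairwise coprime; N = 9·31·49 = 13671.
N/9 = 1519; 1519 ≡ 7 (mod 9); 7·4 ≡ 1, so inverse 4.
N/31 = 441; 441 ≡ 7 (mod 31); 7·9 ≡ 1, so inverse 9.
N/49 = 279; 279 ≡ 34 (mod 49); 34·13 ≡ 1, so inverse 13.
x ≡ 0·1519·4 + 18·441·9 + 42·279·13 = 223776.
223776 mod 13671 = 5040.

5040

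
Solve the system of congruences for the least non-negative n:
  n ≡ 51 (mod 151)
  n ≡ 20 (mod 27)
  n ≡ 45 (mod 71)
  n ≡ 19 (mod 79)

5246093

The moduli are pairwise coprime; M = 151·27·71·79 = 22867893.
M/151 = 151443; 151443 ≡ 141 (mod 151); 141·15 ≡ 1, so inverse 15.
M/27 = 846959; 846959 ≡ 23 (mod 27); 23·20 ≡ 1, so inverse 20.
M/71 = 322083; 322083 ≡ 27 (mod 71); 27·50 ≡ 1, so inverse 50.
M/79 = 289467; 289467 ≡ 11 (mod 79); 11·36 ≡ 1, so inverse 36.
n ≡ 51·151443·15 + 20·846959·20 + 45·322083·50 + 19·289467·36 = 1377319673.
1377319673 mod 22867893 = 5246093.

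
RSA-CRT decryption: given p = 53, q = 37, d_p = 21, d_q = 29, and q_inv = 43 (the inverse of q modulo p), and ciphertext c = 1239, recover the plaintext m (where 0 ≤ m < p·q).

834

m₁ = c^(d_p) mod p: c ≡ 20 (mod 53), and 20^21 mod 53 = 39.
m₂ = c^(d_q) mod q: c ≡ 18 (mod 37), and 18^29 mod 37 = 20.
h = q_inv·(m₁ − m₂) mod p = 43·(39 − 20) mod 53 = 22.
m = m₂ + h·q = 20 + 22·37 = 834.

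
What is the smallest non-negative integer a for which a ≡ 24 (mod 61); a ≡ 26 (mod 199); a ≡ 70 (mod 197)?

1415712

The moduli are pairwise coprime; N = 61·199·197 = 2391383.
N/61 = 39203; 39203 ≡ 41 (mod 61); 41·3 ≡ 1, so inverse 3.
N/199 = 12017; 12017 ≡ 77 (mod 199); 77·168 ≡ 1, so inverse 168.
N/197 = 12139; 12139 ≡ 122 (mod 197); 122·21 ≡ 1, so inverse 21.
a ≡ 24·39203·3 + 26·12017·168 + 70·12139·21 = 73157202.
73157202 mod 2391383 = 1415712.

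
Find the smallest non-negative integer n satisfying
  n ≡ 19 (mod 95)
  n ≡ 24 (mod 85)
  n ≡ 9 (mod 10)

2489

Combine the congruences pairwise.
gcd(95, 85) = 5 and 5 | (24 − 19), so the pair is consistent; merging gives n ≡ 874 (mod 1615), where 1615 = lcm(95, 85).
gcd(1615, 10) = 5 and 5 | (9 − 874), so the pair is consistent; merging gives n ≡ 2489 (mod 3230), where 3230 = lcm(1615, 10).
The solution is unique modulo lcm(95, 85, 10) = 3230.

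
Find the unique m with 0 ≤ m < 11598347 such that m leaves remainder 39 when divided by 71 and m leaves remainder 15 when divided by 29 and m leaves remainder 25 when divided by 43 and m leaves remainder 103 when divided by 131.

The moduli are pairwise coprime; N = 71·29·43·131 = 11598347.
N/71 = 163357; 163357 ≡ 57 (mod 71); 57·5 ≡ 1, so inverse 5.
N/29 = 399943; 399943 ≡ 4 (mod 29); 4·22 ≡ 1, so inverse 22.
N/43 = 269729; 269729 ≡ 33 (mod 43); 33·30 ≡ 1, so inverse 30.
N/131 = 88537; 88537 ≡ 112 (mod 131); 112·62 ≡ 1, so inverse 62.
m ≡ 39·163357·5 + 15·399943·22 + 25·269729·30 + 103·88537·62 = 931529837.
931529837 mod 11598347 = 3662077.

3662077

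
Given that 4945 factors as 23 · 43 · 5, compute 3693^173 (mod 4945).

Mod 23: 3693 ≡ 13; by Fermat, exponent reduces to 173 mod 22 = 19; 13^19 ≡ 2 (mod 23).
Mod 43: 3693 ≡ 38; by Fermat, exponent reduces to 173 mod 42 = 5; 38^5 ≡ 14 (mod 43).
Mod 5: 3693 ≡ 3; by Fermat, exponent reduces to 173 mod 4 = 1; 3^1 ≡ 3 (mod 5).
Combine by CRT: x ≡ 2 (mod 23), x ≡ 14 (mod 43), x ≡ 3 (mod 5) ⇒ x ≡ 3153 (mod 4945).

3153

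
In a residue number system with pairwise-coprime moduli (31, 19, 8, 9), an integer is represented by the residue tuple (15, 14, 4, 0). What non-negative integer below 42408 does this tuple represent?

38052

The moduli are pairwise coprime; N = 31·19·8·9 = 42408.
N/31 = 1368; 1368 ≡ 4 (mod 31); 4·8 ≡ 1, so inverse 8.
N/19 = 2232; 2232 ≡ 9 (mod 19); 9·17 ≡ 1, so inverse 17.
N/8 = 5301; 5301 ≡ 5 (mod 8); 5·5 ≡ 1, so inverse 5.
N/9 = 4712; 4712 ≡ 5 (mod 9); 5·2 ≡ 1, so inverse 2.
x ≡ 15·1368·8 + 14·2232·17 + 4·5301·5 + 0·4712·2 = 801396.
801396 mod 42408 = 38052.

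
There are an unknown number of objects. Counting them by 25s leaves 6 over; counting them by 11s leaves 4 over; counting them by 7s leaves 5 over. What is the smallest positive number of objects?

Combine the congruences pairwise.
From N ≡ 6 (mod 25) write N = 6 + 25t. Substituting into N ≡ 4 (mod 11) gives 25t ≡ 9 (mod 11), and since 3⁻¹ ≡ 4 (mod 11), t ≡ 3. Hence N ≡ 6 + 25·3 = 81 (mod 275).
From N ≡ 81 (mod 275) write N = 81 + 275t. Substituting into N ≡ 5 (mod 7) gives 275t ≡ 1 (mod 7), and since 2⁻¹ ≡ 4 (mod 7), t ≡ 4. Hence N ≡ 81 + 275·4 = 1181 (mod 1925).

1181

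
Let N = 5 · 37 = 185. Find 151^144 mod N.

Mod 5: 151 ≡ 1; since 4 | 144, by Fermat 1^144 ≡ 1 (mod 5).
Mod 37: 151 ≡ 3; since 36 | 144, by Fermat 3^144 ≡ 1 (mod 37).
Combine by CRT: x ≡ 1 (mod 5), x ≡ 1 (mod 37) ⇒ x ≡ 1 (mod 185).

1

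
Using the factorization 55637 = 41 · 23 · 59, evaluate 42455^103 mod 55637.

42768

Mod 41: 42455 ≡ 20; by Fermat, exponent reduces to 103 mod 40 = 23; 20^23 ≡ 5 (mod 41).
Mod 23: 42455 ≡ 20; by Fermat, exponent reduces to 103 mod 22 = 15; 20^15 ≡ 11 (mod 23).
Mod 59: 42455 ≡ 34; by Fermat, exponent reduces to 103 mod 58 = 45; 34^45 ≡ 52 (mod 59).
Combine by CRT: x ≡ 5 (mod 41), x ≡ 11 (mod 23), x ≡ 52 (mod 59) ⇒ x ≡ 42768 (mod 55637).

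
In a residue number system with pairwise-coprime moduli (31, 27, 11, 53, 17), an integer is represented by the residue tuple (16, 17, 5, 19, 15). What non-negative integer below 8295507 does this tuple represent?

The moduli are pairwise coprime; N = 31·27·11·53·17 = 8295507.
N/31 = 267597; 267597 ≡ 5 (mod 31); 5·25 ≡ 1, so inverse 25.
N/27 = 307241; 307241 ≡ 8 (mod 27); 8·17 ≡ 1, so inverse 17.
N/11 = 754137; 754137 ≡ 10 (mod 11); 10·10 ≡ 1, so inverse 10.
N/53 = 156519; 156519 ≡ 10 (mod 53); 10·16 ≡ 1, so inverse 16.
N/17 = 487971; 487971 ≡ 3 (mod 17); 3·6 ≡ 1, so inverse 6.
x ≡ 16·267597·25 + 17·307241·17 + 5·754137·10 + 19·156519·16 + 15·487971·6 = 325037465.
325037465 mod 8295507 = 1512692.

1512692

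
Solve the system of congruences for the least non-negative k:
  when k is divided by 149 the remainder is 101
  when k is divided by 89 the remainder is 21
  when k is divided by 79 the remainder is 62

The moduli are pairwise coprime; N = 149·89·79 = 1047619.
N/149 = 7031; 7031 ≡ 28 (mod 149); 28·16 ≡ 1, so inverse 16.
N/89 = 11771; 11771 ≡ 23 (mod 89); 23·31 ≡ 1, so inverse 31.
N/79 = 13261; 13261 ≡ 68 (mod 79); 68·43 ≡ 1, so inverse 43.
k ≡ 101·7031·16 + 21·11771·31 + 62·13261·43 = 54378843.
54378843 mod 1047619 = 950274.

950274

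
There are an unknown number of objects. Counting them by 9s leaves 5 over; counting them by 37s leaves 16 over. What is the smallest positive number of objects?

Combine the congruences pairwise.
From N ≡ 5 (mod 9) write N = 5 + 9t. Substituting into N ≡ 16 (mod 37) gives 9t ≡ 11 (mod 37), and since 9⁻¹ ≡ 33 (mod 37), t ≡ 30. Hence N ≡ 5 + 9·30 = 275 (mod 333).

275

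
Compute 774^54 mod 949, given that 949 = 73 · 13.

Mod 73: 774 ≡ 44; 44^54 ≡ 27 (mod 73).
Mod 13: 774 ≡ 7; by Fermat, exponent reduces to 54 mod 12 = 6; 7^6 ≡ 12 (mod 13).
Combine by CRT: x ≡ 27 (mod 73), x ≡ 12 (mod 13) ⇒ x ≡ 246 (mod 949).

246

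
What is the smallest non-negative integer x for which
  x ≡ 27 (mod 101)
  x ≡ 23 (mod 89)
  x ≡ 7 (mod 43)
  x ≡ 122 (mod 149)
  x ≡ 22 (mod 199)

The moduli are pairwise coprime; N = 101·89·43·149·199 = 11460912077.
N/101 = 113474377; 113474377 ≡ 69 (mod 101); 69·41 ≡ 1, so inverse 41.
N/89 = 128774293; 128774293 ≡ 15 (mod 89); 15·6 ≡ 1, so inverse 6.
N/43 = 266532839; 266532839 ≡ 5 (mod 43); 5·26 ≡ 1, so inverse 26.
N/149 = 76918873; 76918873 ≡ 7 (mod 149); 7·64 ≡ 1, so inverse 64.
N/199 = 57592523; 57592523 ≡ 132 (mod 199); 132·98 ≡ 1, so inverse 98.
x ≡ 27·113474377·41 + 23·128774293·6 + 7·266532839·26 + 122·76918873·64 + 22·57592523·98 = 916648004443.
916648004443 mod 11460912077 = 11235950360.

11235950360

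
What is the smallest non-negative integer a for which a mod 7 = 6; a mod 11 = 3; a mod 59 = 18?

608

The moduli are pairwise coprime; N = 7·11·59 = 4543.
N/7 = 649; 649 ≡ 5 (mod 7); 5·3 ≡ 1, so inverse 3.
N/11 = 413; 413 ≡ 6 (mod 11); 6·2 ≡ 1, so inverse 2.
N/59 = 77; 77 ≡ 18 (mod 59); 18·23 ≡ 1, so inverse 23.
a ≡ 6·649·3 + 3·413·2 + 18·77·23 = 46038.
46038 mod 4543 = 608.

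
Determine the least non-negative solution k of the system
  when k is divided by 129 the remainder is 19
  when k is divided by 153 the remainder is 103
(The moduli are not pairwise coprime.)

gcd(129, 153) = 3 and 3 | (103 − 19), so the pair is consistent; merging gives k ≡ 2857 (mod 6579), where 6579 = lcm(129, 153).
The solution is unique modulo lcm(129, 153) = 6579.

2857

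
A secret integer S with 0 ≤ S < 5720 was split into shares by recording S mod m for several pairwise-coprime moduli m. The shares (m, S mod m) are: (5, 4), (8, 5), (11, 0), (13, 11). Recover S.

The moduli are pairwise coprime; N = 5·8·11·13 = 5720.
N/5 = 1144; 1144 ≡ 4 (mod 5); 4·4 ≡ 1, so inverse 4.
N/8 = 715; 715 ≡ 3 (mod 8); 3·3 ≡ 1, so inverse 3.
N/11 = 520; 520 ≡ 3 (mod 11); 3·4 ≡ 1, so inverse 4.
N/13 = 440; 440 ≡ 11 (mod 13); 11·6 ≡ 1, so inverse 6.
S ≡ 4·1144·4 + 5·715·3 + 0·520·4 + 11·440·6 = 58069.
58069 mod 5720 = 869.

869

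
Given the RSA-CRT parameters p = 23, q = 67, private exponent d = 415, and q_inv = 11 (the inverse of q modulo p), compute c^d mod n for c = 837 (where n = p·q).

d_p = d mod (p−1) = 415 mod 22 = 19; d_q = d mod (q−1) = 19.
m₁ = c^(d_p) mod p: c ≡ 9 (mod 23), and 9^19 mod 23 = 13.
m₂ = c^(d_q) mod q: c ≡ 33 (mod 67), and 33^19 mod 67 = 36.
h = q_inv·(m₁ − m₂) mod p = 11·(13 − 36) mod 23 = 0.
m = m₂ + h·q = 36 + 0·67 = 36.

36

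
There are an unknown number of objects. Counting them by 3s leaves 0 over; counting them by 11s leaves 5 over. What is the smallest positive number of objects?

27

Combine the congruences pairwise.
From N ≡ 0 (mod 3) write N = 0 + 3t. Substituting into N ≡ 5 (mod 11) gives 3t ≡ 5 (mod 11), and since 3⁻¹ ≡ 4 (mod 11), t ≡ 9. Hence N ≡ 0 + 3·9 = 27 (mod 33).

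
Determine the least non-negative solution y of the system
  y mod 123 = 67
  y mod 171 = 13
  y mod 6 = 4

6340

gcd(123, 171) = 3 and 3 | (13 − 67), so the pair is consistent; merging gives y ≡ 6340 (mod 7011), where 7011 = lcm(123, 171).
gcd(7011, 6) = 3 and 3 | (4 − 6340), so the pair is consistent; merging gives y ≡ 6340 (mod 14022), where 14022 = lcm(7011, 6).
The solution is unique modulo lcm(123, 171, 6) = 14022.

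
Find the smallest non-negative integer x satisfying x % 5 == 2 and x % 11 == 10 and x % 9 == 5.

32

Combine the congruences pairwise.
From x ≡ 2 (mod 5) write x = 2 + 5t. Substituting into x ≡ 10 (mod 11) gives 5t ≡ 8 (mod 11), and since 5⁻¹ ≡ 9 (mod 11), t ≡ 6. Hence x ≡ 2 + 5·6 = 32 (mod 55).
From x ≡ 32 (mod 55) write x = 32 + 55t. Substituting into x ≡ 5 (mod 9) gives 55t ≡ 0 (mod 9), and since 1⁻¹ ≡ 1 (mod 9), t ≡ 0. Hence x ≡ 32 + 55·0 = 32 (mod 495).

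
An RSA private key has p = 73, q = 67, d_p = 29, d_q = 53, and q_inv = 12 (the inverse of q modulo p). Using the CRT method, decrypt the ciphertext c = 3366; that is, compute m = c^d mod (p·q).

m₁ = c^(d_p) mod p: c ≡ 8 (mod 73), and 8^29 mod 73 = 64.
m₂ = c^(d_q) mod q: c ≡ 16 (mod 67), and 16^53 mod 67 = 36.
h = q_inv·(m₁ − m₂) mod p = 12·(64 − 36) mod 73 = 44.
m = m₂ + h·q = 36 + 44·67 = 2984.

2984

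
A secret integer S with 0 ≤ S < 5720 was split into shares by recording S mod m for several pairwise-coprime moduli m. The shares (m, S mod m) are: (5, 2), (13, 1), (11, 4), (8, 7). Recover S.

807

The moduli are pairwise coprime; N = 5·13·11·8 = 5720.
N/5 = 1144; 1144 ≡ 4 (mod 5); 4·4 ≡ 1, so inverse 4.
N/13 = 440; 440 ≡ 11 (mod 13); 11·6 ≡ 1, so inverse 6.
N/11 = 520; 520 ≡ 3 (mod 11); 3·4 ≡ 1, so inverse 4.
N/8 = 715; 715 ≡ 3 (mod 8); 3·3 ≡ 1, so inverse 3.
S ≡ 2·1144·4 + 1·440·6 + 4·520·4 + 7·715·3 = 35127.
35127 mod 5720 = 807.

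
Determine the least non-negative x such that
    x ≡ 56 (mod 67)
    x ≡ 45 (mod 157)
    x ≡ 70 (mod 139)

49971

From x ≡ 56 (mod 67) write x = 56 + 67t. Substituting into x ≡ 45 (mod 157) gives 67t ≡ 146 (mod 157), and since 67⁻¹ ≡ 75 (mod 157), t ≡ 117. Hence x ≡ 56 + 67·117 = 7895 (mod 10519).
From x ≡ 7895 (mod 10519) write x = 7895 + 10519t. Substituting into x ≡ 70 (mod 139) gives 10519t ≡ 98 (mod 139), and since 94⁻¹ ≡ 105 (mod 139), t ≡ 4. Hence x ≡ 7895 + 10519·4 = 49971 (mod 1462141).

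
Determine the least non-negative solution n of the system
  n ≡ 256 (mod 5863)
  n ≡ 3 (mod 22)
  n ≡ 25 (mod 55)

gcd(5863, 22) = 11 and 11 | (3 − 256), so the pair is consistent; merging gives n ≡ 6119 (mod 11726), where 11726 = lcm(5863, 22).
gcd(11726, 55) = 11 and 11 | (25 − 6119), so the pair is consistent; merging gives n ≡ 17845 (mod 58630), where 58630 = lcm(11726, 55).
The solution is unique modulo lcm(5863, 22, 55) = 58630.

17845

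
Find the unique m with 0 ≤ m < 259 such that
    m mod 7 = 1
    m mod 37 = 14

162

Combine the congruences pairwise.
From m ≡ 1 (mod 7) write m = 1 + 7t. Substituting into m ≡ 14 (mod 37) gives 7t ≡ 13 (mod 37), and since 7⁻¹ ≡ 16 (mod 37), t ≡ 23. Hence m ≡ 1 + 7·23 = 162 (mod 259).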